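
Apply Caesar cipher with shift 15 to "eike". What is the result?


Caesar cipher: shift "eike" by 15
  'e' (pos 4) + 15 = pos 19 = 't'
  'i' (pos 8) + 15 = pos 23 = 'x'
  'k' (pos 10) + 15 = pos 25 = 'z'
  'e' (pos 4) + 15 = pos 19 = 't'
Result: txzt

txzt


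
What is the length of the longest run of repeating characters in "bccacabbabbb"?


Input: "bccacabbabbb"
Scanning for longest run:
  Position 1 ('c'): new char, reset run to 1
  Position 2 ('c'): continues run of 'c', length=2
  Position 3 ('a'): new char, reset run to 1
  Position 4 ('c'): new char, reset run to 1
  Position 5 ('a'): new char, reset run to 1
  Position 6 ('b'): new char, reset run to 1
  Position 7 ('b'): continues run of 'b', length=2
  Position 8 ('a'): new char, reset run to 1
  Position 9 ('b'): new char, reset run to 1
  Position 10 ('b'): continues run of 'b', length=2
  Position 11 ('b'): continues run of 'b', length=3
Longest run: 'b' with length 3

3


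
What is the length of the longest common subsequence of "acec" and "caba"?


LCS of "acec" and "caba"
DP table:
           c    a    b    a
      0    0    0    0    0
  a   0    0    1    1    1
  c   0    1    1    1    1
  e   0    1    1    1    1
  c   0    1    1    1    1
LCS length = dp[4][4] = 1

1


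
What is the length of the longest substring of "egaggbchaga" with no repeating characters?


Input: "egaggbchaga"
Sliding window (track last position of each char):
  Position 0 ('e'): window [0,0] length 1 -- new best
  Position 1 ('g'): window [0,1] length 2 -- new best
  Position 2 ('a'): window [0,2] length 3 -- new best
  Position 3 ('g'): repeat (last at 1), move window start to 2
  Position 3 ('g'): window [2,3] length 2
  Position 4 ('g'): repeat (last at 3), move window start to 4
  Position 4 ('g'): window [4,4] length 1
  Position 5 ('b'): window [4,5] length 2
  Position 6 ('c'): window [4,6] length 3
  Position 7 ('h'): window [4,7] length 4 -- new best
  Position 8 ('a'): window [4,8] length 5 -- new best
  Position 9 ('g'): repeat (last at 4), move window start to 5
  Position 9 ('g'): window [5,9] length 5
  Position 10 ('a'): repeat (last at 8), move window start to 9
  Position 10 ('a'): window [9,10] length 2
Longest substring with no repeats: "gbcha" with length 5

5


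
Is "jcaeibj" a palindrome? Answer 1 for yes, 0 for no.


Input: jcaeibj
Reversed: jbieacj
  Compare pos 0 ('j') with pos 6 ('j'): match
  Compare pos 1 ('c') with pos 5 ('b'): MISMATCH
  Compare pos 2 ('a') with pos 4 ('i'): MISMATCH
Result: not a palindrome

0


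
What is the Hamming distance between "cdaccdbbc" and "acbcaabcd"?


Comparing "cdaccdbbc" and "acbcaabcd" position by position:
  Position 0: 'c' vs 'a' => differ
  Position 1: 'd' vs 'c' => differ
  Position 2: 'a' vs 'b' => differ
  Position 3: 'c' vs 'c' => same
  Position 4: 'c' vs 'a' => differ
  Position 5: 'd' vs 'a' => differ
  Position 6: 'b' vs 'b' => same
  Position 7: 'b' vs 'c' => differ
  Position 8: 'c' vs 'd' => differ
Total differences (Hamming distance): 7

7


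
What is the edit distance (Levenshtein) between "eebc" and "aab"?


Computing edit distance: "eebc" -> "aab"
DP table:
           a    a    b
      0    1    2    3
  e   1    1    2    3
  e   2    2    2    3
  b   3    3    3    2
  c   4    4    4    3
Edit distance = dp[4][3] = 3

3


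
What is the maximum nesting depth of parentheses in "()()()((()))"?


Input: "()()()((()))"
Tracking depth:
  Position 0 '(': depth becomes 1
  Position 1 ')': depth becomes 0
  Position 2 '(': depth becomes 1
  Position 3 ')': depth becomes 0
  Position 4 '(': depth becomes 1
  Position 5 ')': depth becomes 0
  Position 6 '(': depth becomes 1
  Position 7 '(': depth becomes 2
  Position 8 '(': depth becomes 3
  Position 9 ')': depth becomes 2
  Position 10 ')': depth becomes 1
  Position 11 ')': depth becomes 0
Maximum depth reached: 3

3


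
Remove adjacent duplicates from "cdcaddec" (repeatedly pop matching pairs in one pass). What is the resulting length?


Input: cdcaddec
Stack-based adjacent duplicate removal:
  Read 'c': push. Stack: c
  Read 'd': push. Stack: cd
  Read 'c': push. Stack: cdc
  Read 'a': push. Stack: cdca
  Read 'd': push. Stack: cdcad
  Read 'd': matches stack top 'd' => pop. Stack: cdca
  Read 'e': push. Stack: cdcae
  Read 'c': push. Stack: cdcaec
Final stack: "cdcaec" (length 6)

6


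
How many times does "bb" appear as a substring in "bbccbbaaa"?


Searching for "bb" in "bbccbbaaa"
Scanning each position:
  Position 0: "bb" => MATCH
  Position 1: "bc" => no
  Position 2: "cc" => no
  Position 3: "cb" => no
  Position 4: "bb" => MATCH
  Position 5: "ba" => no
  Position 6: "aa" => no
  Position 7: "aa" => no
Total occurrences: 2

2


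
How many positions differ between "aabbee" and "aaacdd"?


Comparing "aabbee" and "aaacdd" position by position:
  Position 0: 'a' vs 'a' => same
  Position 1: 'a' vs 'a' => same
  Position 2: 'b' vs 'a' => DIFFER
  Position 3: 'b' vs 'c' => DIFFER
  Position 4: 'e' vs 'd' => DIFFER
  Position 5: 'e' vs 'd' => DIFFER
Positions that differ: 4

4


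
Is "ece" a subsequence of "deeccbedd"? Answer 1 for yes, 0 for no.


Check if "ece" is a subsequence of "deeccbedd"
Greedy scan:
  Position 0 ('d'): no match needed
  Position 1 ('e'): matches sub[0] = 'e'
  Position 2 ('e'): no match needed
  Position 3 ('c'): matches sub[1] = 'c'
  Position 4 ('c'): no match needed
  Position 5 ('b'): no match needed
  Position 6 ('e'): matches sub[2] = 'e'
  Position 7 ('d'): no match needed
  Position 8 ('d'): no match needed
All 3 characters matched => is a subsequence

1


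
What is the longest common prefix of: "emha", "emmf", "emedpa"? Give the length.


Words: emha, emmf, emedpa
  Position 0: all 'e' => match
  Position 1: all 'm' => match
  Position 2: ('h', 'm', 'e') => mismatch, stop
LCP = "em" (length 2)

2


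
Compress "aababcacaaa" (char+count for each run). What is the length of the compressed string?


Input: aababcacaaa
Runs:
  'a' x 2 => "a2"
  'b' x 1 => "b1"
  'a' x 1 => "a1"
  'b' x 1 => "b1"
  'c' x 1 => "c1"
  'a' x 1 => "a1"
  'c' x 1 => "c1"
  'a' x 3 => "a3"
Compressed: "a2b1a1b1c1a1c1a3"
Compressed length: 16

16


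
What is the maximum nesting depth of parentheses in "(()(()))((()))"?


Input: "(()(()))((()))"
Tracking depth:
  Position 0 '(': depth becomes 1
  Position 1 '(': depth becomes 2
  Position 2 ')': depth becomes 1
  Position 3 '(': depth becomes 2
  Position 4 '(': depth becomes 3
  Position 5 ')': depth becomes 2
  Position 6 ')': depth becomes 1
  Position 7 ')': depth becomes 0
  Position 8 '(': depth becomes 1
  Position 9 '(': depth becomes 2
  Position 10 '(': depth becomes 3
  Position 11 ')': depth becomes 2
  Position 12 ')': depth becomes 1
  Position 13 ')': depth becomes 0
Maximum depth reached: 3

3


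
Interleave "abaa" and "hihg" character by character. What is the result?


Interleaving "abaa" and "hihg":
  Position 0: 'a' from first, 'h' from second => "ah"
  Position 1: 'b' from first, 'i' from second => "bi"
  Position 2: 'a' from first, 'h' from second => "ah"
  Position 3: 'a' from first, 'g' from second => "ag"
Result: ahbiahag

ahbiahag


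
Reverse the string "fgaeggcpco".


Input: fgaeggcpco
Reading characters right to left:
  Position 9: 'o'
  Position 8: 'c'
  Position 7: 'p'
  Position 6: 'c'
  Position 5: 'g'
  Position 4: 'g'
  Position 3: 'e'
  Position 2: 'a'
  Position 1: 'g'
  Position 0: 'f'
Reversed: ocpcggeagf

ocpcggeagf


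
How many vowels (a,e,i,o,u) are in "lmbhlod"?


Input: lmbhlod
Checking each character:
  'l' at position 0: consonant
  'm' at position 1: consonant
  'b' at position 2: consonant
  'h' at position 3: consonant
  'l' at position 4: consonant
  'o' at position 5: vowel (running total: 1)
  'd' at position 6: consonant
Total vowels: 1

1


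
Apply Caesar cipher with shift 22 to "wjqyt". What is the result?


Caesar cipher: shift "wjqyt" by 22
  'w' (pos 22) + 22 = pos 18 = 's'
  'j' (pos 9) + 22 = pos 5 = 'f'
  'q' (pos 16) + 22 = pos 12 = 'm'
  'y' (pos 24) + 22 = pos 20 = 'u'
  't' (pos 19) + 22 = pos 15 = 'p'
Result: sfmup

sfmup


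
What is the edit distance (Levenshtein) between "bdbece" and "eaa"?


Computing edit distance: "bdbece" -> "eaa"
DP table:
           e    a    a
      0    1    2    3
  b   1    1    2    3
  d   2    2    2    3
  b   3    3    3    3
  e   4    3    4    4
  c   5    4    4    5
  e   6    5    5    5
Edit distance = dp[6][3] = 5

5


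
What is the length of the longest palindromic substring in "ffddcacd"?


Input: "ffddcacd"
Checking substrings for palindromes:
  [3:8] "dcacd" (len 5) => palindrome
  [4:7] "cac" (len 3) => palindrome
  [0:2] "ff" (len 2) => palindrome
  [2:4] "dd" (len 2) => palindrome
Longest palindromic substring: "dcacd" with length 5

5


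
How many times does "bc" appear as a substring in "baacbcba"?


Searching for "bc" in "baacbcba"
Scanning each position:
  Position 0: "ba" => no
  Position 1: "aa" => no
  Position 2: "ac" => no
  Position 3: "cb" => no
  Position 4: "bc" => MATCH
  Position 5: "cb" => no
  Position 6: "ba" => no
Total occurrences: 1

1


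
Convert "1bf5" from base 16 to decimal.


Input: "1bf5" in base 16
Positional expansion:
  Digit '1' (value 1) x 16^3 = 4096
  Digit 'b' (value 11) x 16^2 = 2816
  Digit 'f' (value 15) x 16^1 = 240
  Digit '5' (value 5) x 16^0 = 5
Sum = 7157

7157


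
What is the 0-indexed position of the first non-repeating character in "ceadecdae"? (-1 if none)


Input: ceadecdae
Character frequencies:
  'a': 2
  'c': 2
  'd': 2
  'e': 3
Scanning left to right for freq == 1:
  Position 0 ('c'): freq=2, skip
  Position 1 ('e'): freq=3, skip
  Position 2 ('a'): freq=2, skip
  Position 3 ('d'): freq=2, skip
  Position 4 ('e'): freq=3, skip
  Position 5 ('c'): freq=2, skip
  Position 6 ('d'): freq=2, skip
  Position 7 ('a'): freq=2, skip
  Position 8 ('e'): freq=3, skip
  No unique character found => answer = -1

-1


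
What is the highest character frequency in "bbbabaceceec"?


Input: bbbabaceceec
Character counts:
  'a': 2
  'b': 4
  'c': 3
  'e': 3
Maximum frequency: 4

4


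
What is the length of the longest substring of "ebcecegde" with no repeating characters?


Input: "ebcecegde"
Sliding window (track last position of each char):
  Position 0 ('e'): window [0,0] length 1 -- new best
  Position 1 ('b'): window [0,1] length 2 -- new best
  Position 2 ('c'): window [0,2] length 3 -- new best
  Position 3 ('e'): repeat (last at 0), move window start to 1
  Position 3 ('e'): window [1,3] length 3
  Position 4 ('c'): repeat (last at 2), move window start to 3
  Position 4 ('c'): window [3,4] length 2
  Position 5 ('e'): repeat (last at 3), move window start to 4
  Position 5 ('e'): window [4,5] length 2
  Position 6 ('g'): window [4,6] length 3
  Position 7 ('d'): window [4,7] length 4 -- new best
  Position 8 ('e'): repeat (last at 5), move window start to 6
  Position 8 ('e'): window [6,8] length 3
Longest substring with no repeats: "cegd" with length 4

4


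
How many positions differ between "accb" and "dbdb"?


Comparing "accb" and "dbdb" position by position:
  Position 0: 'a' vs 'd' => DIFFER
  Position 1: 'c' vs 'b' => DIFFER
  Position 2: 'c' vs 'd' => DIFFER
  Position 3: 'b' vs 'b' => same
Positions that differ: 3

3


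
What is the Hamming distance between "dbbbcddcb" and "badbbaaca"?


Comparing "dbbbcddcb" and "badbbaaca" position by position:
  Position 0: 'd' vs 'b' => differ
  Position 1: 'b' vs 'a' => differ
  Position 2: 'b' vs 'd' => differ
  Position 3: 'b' vs 'b' => same
  Position 4: 'c' vs 'b' => differ
  Position 5: 'd' vs 'a' => differ
  Position 6: 'd' vs 'a' => differ
  Position 7: 'c' vs 'c' => same
  Position 8: 'b' vs 'a' => differ
Total differences (Hamming distance): 7

7


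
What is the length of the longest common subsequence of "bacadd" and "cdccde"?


LCS of "bacadd" and "cdccde"
DP table:
           c    d    c    c    d    e
      0    0    0    0    0    0    0
  b   0    0    0    0    0    0    0
  a   0    0    0    0    0    0    0
  c   0    1    1    1    1    1    1
  a   0    1    1    1    1    1    1
  d   0    1    2    2    2    2    2
  d   0    1    2    2    2    3    3
LCS length = dp[6][6] = 3

3


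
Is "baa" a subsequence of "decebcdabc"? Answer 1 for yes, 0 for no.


Check if "baa" is a subsequence of "decebcdabc"
Greedy scan:
  Position 0 ('d'): no match needed
  Position 1 ('e'): no match needed
  Position 2 ('c'): no match needed
  Position 3 ('e'): no match needed
  Position 4 ('b'): matches sub[0] = 'b'
  Position 5 ('c'): no match needed
  Position 6 ('d'): no match needed
  Position 7 ('a'): matches sub[1] = 'a'
  Position 8 ('b'): no match needed
  Position 9 ('c'): no match needed
Only matched 2/3 characters => not a subsequence

0


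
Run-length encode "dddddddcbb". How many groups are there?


Input: dddddddcbb
Scanning for consecutive runs:
  Group 1: 'd' x 7 (positions 0-6)
  Group 2: 'c' x 1 (positions 7-7)
  Group 3: 'b' x 2 (positions 8-9)
Total groups: 3

3


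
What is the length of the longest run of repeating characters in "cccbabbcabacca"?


Input: "cccbabbcabacca"
Scanning for longest run:
  Position 1 ('c'): continues run of 'c', length=2
  Position 2 ('c'): continues run of 'c', length=3
  Position 3 ('b'): new char, reset run to 1
  Position 4 ('a'): new char, reset run to 1
  Position 5 ('b'): new char, reset run to 1
  Position 6 ('b'): continues run of 'b', length=2
  Position 7 ('c'): new char, reset run to 1
  Position 8 ('a'): new char, reset run to 1
  Position 9 ('b'): new char, reset run to 1
  Position 10 ('a'): new char, reset run to 1
  Position 11 ('c'): new char, reset run to 1
  Position 12 ('c'): continues run of 'c', length=2
  Position 13 ('a'): new char, reset run to 1
Longest run: 'c' with length 3

3


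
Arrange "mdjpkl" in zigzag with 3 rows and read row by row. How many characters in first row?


Zigzag "mdjpkl" into 3 rows:
Placing characters:
  'm' => row 0
  'd' => row 1
  'j' => row 2
  'p' => row 1
  'k' => row 0
  'l' => row 1
Rows:
  Row 0: "mk"
  Row 1: "dpl"
  Row 2: "j"
First row length: 2

2


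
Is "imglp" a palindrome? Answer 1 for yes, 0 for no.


Input: imglp
Reversed: plgmi
  Compare pos 0 ('i') with pos 4 ('p'): MISMATCH
  Compare pos 1 ('m') with pos 3 ('l'): MISMATCH
Result: not a palindrome

0


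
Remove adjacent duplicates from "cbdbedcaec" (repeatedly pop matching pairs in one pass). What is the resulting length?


Input: cbdbedcaec
Stack-based adjacent duplicate removal:
  Read 'c': push. Stack: c
  Read 'b': push. Stack: cb
  Read 'd': push. Stack: cbd
  Read 'b': push. Stack: cbdb
  Read 'e': push. Stack: cbdbe
  Read 'd': push. Stack: cbdbed
  Read 'c': push. Stack: cbdbedc
  Read 'a': push. Stack: cbdbedca
  Read 'e': push. Stack: cbdbedcae
  Read 'c': push. Stack: cbdbedcaec
Final stack: "cbdbedcaec" (length 10)

10


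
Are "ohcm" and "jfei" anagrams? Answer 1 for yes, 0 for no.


Strings: "ohcm", "jfei"
Sorted first:  chmo
Sorted second: efij
Differ at position 0: 'c' vs 'e' => not anagrams

0


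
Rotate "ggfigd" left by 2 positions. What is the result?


Input: "ggfigd", rotate left by 2
First 2 characters: "gg"
Remaining characters: "figd"
Concatenate remaining + first: "figd" + "gg" = "figdgg"

figdgg


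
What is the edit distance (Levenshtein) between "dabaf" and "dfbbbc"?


Computing edit distance: "dabaf" -> "dfbbbc"
DP table:
           d    f    b    b    b    c
      0    1    2    3    4    5    6
  d   1    0    1    2    3    4    5
  a   2    1    1    2    3    4    5
  b   3    2    2    1    2    3    4
  a   4    3    3    2    2    3    4
  f   5    4    3    3    3    3    4
Edit distance = dp[5][6] = 4

4


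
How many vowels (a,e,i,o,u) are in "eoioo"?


Input: eoioo
Checking each character:
  'e' at position 0: vowel (running total: 1)
  'o' at position 1: vowel (running total: 2)
  'i' at position 2: vowel (running total: 3)
  'o' at position 3: vowel (running total: 4)
  'o' at position 4: vowel (running total: 5)
Total vowels: 5

5


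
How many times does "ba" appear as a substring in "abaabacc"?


Searching for "ba" in "abaabacc"
Scanning each position:
  Position 0: "ab" => no
  Position 1: "ba" => MATCH
  Position 2: "aa" => no
  Position 3: "ab" => no
  Position 4: "ba" => MATCH
  Position 5: "ac" => no
  Position 6: "cc" => no
Total occurrences: 2

2


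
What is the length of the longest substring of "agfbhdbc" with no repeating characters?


Input: "agfbhdbc"
Sliding window (track last position of each char):
  Position 0 ('a'): window [0,0] length 1 -- new best
  Position 1 ('g'): window [0,1] length 2 -- new best
  Position 2 ('f'): window [0,2] length 3 -- new best
  Position 3 ('b'): window [0,3] length 4 -- new best
  Position 4 ('h'): window [0,4] length 5 -- new best
  Position 5 ('d'): window [0,5] length 6 -- new best
  Position 6 ('b'): repeat (last at 3), move window start to 4
  Position 6 ('b'): window [4,6] length 3
  Position 7 ('c'): window [4,7] length 4
Longest substring with no repeats: "agfbhd" with length 6

6


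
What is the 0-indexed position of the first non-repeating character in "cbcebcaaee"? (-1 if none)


Input: cbcebcaaee
Character frequencies:
  'a': 2
  'b': 2
  'c': 3
  'e': 3
Scanning left to right for freq == 1:
  Position 0 ('c'): freq=3, skip
  Position 1 ('b'): freq=2, skip
  Position 2 ('c'): freq=3, skip
  Position 3 ('e'): freq=3, skip
  Position 4 ('b'): freq=2, skip
  Position 5 ('c'): freq=3, skip
  Position 6 ('a'): freq=2, skip
  Position 7 ('a'): freq=2, skip
  Position 8 ('e'): freq=3, skip
  Position 9 ('e'): freq=3, skip
  No unique character found => answer = -1

-1


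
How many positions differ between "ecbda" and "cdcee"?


Comparing "ecbda" and "cdcee" position by position:
  Position 0: 'e' vs 'c' => DIFFER
  Position 1: 'c' vs 'd' => DIFFER
  Position 2: 'b' vs 'c' => DIFFER
  Position 3: 'd' vs 'e' => DIFFER
  Position 4: 'a' vs 'e' => DIFFER
Positions that differ: 5

5


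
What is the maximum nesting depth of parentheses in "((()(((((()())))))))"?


Input: "((()(((((()())))))))"
Tracking depth:
  Position 0 '(': depth becomes 1
  Position 1 '(': depth becomes 2
  Position 2 '(': depth becomes 3
  Position 3 ')': depth becomes 2
  Position 4 '(': depth becomes 3
  Position 5 '(': depth becomes 4
  Position 6 '(': depth becomes 5
  Position 7 '(': depth becomes 6
  Position 8 '(': depth becomes 7
  Position 9 '(': depth becomes 8
  Position 10 ')': depth becomes 7
  Position 11 '(': depth becomes 8
  Position 12 ')': depth becomes 7
  Position 13 ')': depth becomes 6
  Position 14 ')': depth becomes 5
  Position 15 ')': depth becomes 4
  Position 16 ')': depth becomes 3
  Position 17 ')': depth becomes 2
  Position 18 ')': depth becomes 1
  Position 19 ')': depth becomes 0
Maximum depth reached: 8

8


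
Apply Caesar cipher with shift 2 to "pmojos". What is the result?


Caesar cipher: shift "pmojos" by 2
  'p' (pos 15) + 2 = pos 17 = 'r'
  'm' (pos 12) + 2 = pos 14 = 'o'
  'o' (pos 14) + 2 = pos 16 = 'q'
  'j' (pos 9) + 2 = pos 11 = 'l'
  'o' (pos 14) + 2 = pos 16 = 'q'
  's' (pos 18) + 2 = pos 20 = 'u'
Result: roqlqu

roqlqu


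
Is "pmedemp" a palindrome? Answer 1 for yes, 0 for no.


Input: pmedemp
Reversed: pmedemp
  Compare pos 0 ('p') with pos 6 ('p'): match
  Compare pos 1 ('m') with pos 5 ('m'): match
  Compare pos 2 ('e') with pos 4 ('e'): match
Result: palindrome

1


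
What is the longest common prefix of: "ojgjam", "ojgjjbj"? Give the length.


Words: ojgjam, ojgjjbj
  Position 0: all 'o' => match
  Position 1: all 'j' => match
  Position 2: all 'g' => match
  Position 3: all 'j' => match
  Position 4: ('a', 'j') => mismatch, stop
LCP = "ojgj" (length 4)

4


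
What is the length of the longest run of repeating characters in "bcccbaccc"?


Input: "bcccbaccc"
Scanning for longest run:
  Position 1 ('c'): new char, reset run to 1
  Position 2 ('c'): continues run of 'c', length=2
  Position 3 ('c'): continues run of 'c', length=3
  Position 4 ('b'): new char, reset run to 1
  Position 5 ('a'): new char, reset run to 1
  Position 6 ('c'): new char, reset run to 1
  Position 7 ('c'): continues run of 'c', length=2
  Position 8 ('c'): continues run of 'c', length=3
Longest run: 'c' with length 3

3


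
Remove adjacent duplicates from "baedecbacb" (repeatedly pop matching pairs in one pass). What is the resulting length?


Input: baedecbacb
Stack-based adjacent duplicate removal:
  Read 'b': push. Stack: b
  Read 'a': push. Stack: ba
  Read 'e': push. Stack: bae
  Read 'd': push. Stack: baed
  Read 'e': push. Stack: baede
  Read 'c': push. Stack: baedec
  Read 'b': push. Stack: baedecb
  Read 'a': push. Stack: baedecba
  Read 'c': push. Stack: baedecbac
  Read 'b': push. Stack: baedecbacb
Final stack: "baedecbacb" (length 10)

10


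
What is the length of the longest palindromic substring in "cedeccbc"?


Input: "cedeccbc"
Checking substrings for palindromes:
  [0:5] "cedec" (len 5) => palindrome
  [1:4] "ede" (len 3) => palindrome
  [5:8] "cbc" (len 3) => palindrome
  [4:6] "cc" (len 2) => palindrome
Longest palindromic substring: "cedec" with length 5

5


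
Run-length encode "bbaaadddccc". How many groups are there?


Input: bbaaadddccc
Scanning for consecutive runs:
  Group 1: 'b' x 2 (positions 0-1)
  Group 2: 'a' x 3 (positions 2-4)
  Group 3: 'd' x 3 (positions 5-7)
  Group 4: 'c' x 3 (positions 8-10)
Total groups: 4

4


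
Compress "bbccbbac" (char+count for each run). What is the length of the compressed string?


Input: bbccbbac
Runs:
  'b' x 2 => "b2"
  'c' x 2 => "c2"
  'b' x 2 => "b2"
  'a' x 1 => "a1"
  'c' x 1 => "c1"
Compressed: "b2c2b2a1c1"
Compressed length: 10

10


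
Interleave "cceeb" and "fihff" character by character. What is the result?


Interleaving "cceeb" and "fihff":
  Position 0: 'c' from first, 'f' from second => "cf"
  Position 1: 'c' from first, 'i' from second => "ci"
  Position 2: 'e' from first, 'h' from second => "eh"
  Position 3: 'e' from first, 'f' from second => "ef"
  Position 4: 'b' from first, 'f' from second => "bf"
Result: cfciehefbf

cfciehefbf


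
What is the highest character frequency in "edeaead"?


Input: edeaead
Character counts:
  'a': 2
  'd': 2
  'e': 3
Maximum frequency: 3

3


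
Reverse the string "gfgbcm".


Input: gfgbcm
Reading characters right to left:
  Position 5: 'm'
  Position 4: 'c'
  Position 3: 'b'
  Position 2: 'g'
  Position 1: 'f'
  Position 0: 'g'
Reversed: mcbgfg

mcbgfg


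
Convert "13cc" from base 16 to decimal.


Input: "13cc" in base 16
Positional expansion:
  Digit '1' (value 1) x 16^3 = 4096
  Digit '3' (value 3) x 16^2 = 768
  Digit 'c' (value 12) x 16^1 = 192
  Digit 'c' (value 12) x 16^0 = 12
Sum = 5068

5068


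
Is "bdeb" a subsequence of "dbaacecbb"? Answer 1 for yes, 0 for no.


Check if "bdeb" is a subsequence of "dbaacecbb"
Greedy scan:
  Position 0 ('d'): no match needed
  Position 1 ('b'): matches sub[0] = 'b'
  Position 2 ('a'): no match needed
  Position 3 ('a'): no match needed
  Position 4 ('c'): no match needed
  Position 5 ('e'): no match needed
  Position 6 ('c'): no match needed
  Position 7 ('b'): no match needed
  Position 8 ('b'): no match needed
Only matched 1/4 characters => not a subsequence

0


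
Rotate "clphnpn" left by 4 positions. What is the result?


Input: "clphnpn", rotate left by 4
First 4 characters: "clph"
Remaining characters: "npn"
Concatenate remaining + first: "npn" + "clph" = "npnclph"

npnclph


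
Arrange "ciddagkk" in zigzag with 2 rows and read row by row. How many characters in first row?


Zigzag "ciddagkk" into 2 rows:
Placing characters:
  'c' => row 0
  'i' => row 1
  'd' => row 0
  'd' => row 1
  'a' => row 0
  'g' => row 1
  'k' => row 0
  'k' => row 1
Rows:
  Row 0: "cdak"
  Row 1: "idgk"
First row length: 4

4


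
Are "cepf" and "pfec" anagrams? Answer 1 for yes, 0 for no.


Strings: "cepf", "pfec"
Sorted first:  cefp
Sorted second: cefp
Sorted forms match => anagrams

1


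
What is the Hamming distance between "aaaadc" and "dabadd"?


Comparing "aaaadc" and "dabadd" position by position:
  Position 0: 'a' vs 'd' => differ
  Position 1: 'a' vs 'a' => same
  Position 2: 'a' vs 'b' => differ
  Position 3: 'a' vs 'a' => same
  Position 4: 'd' vs 'd' => same
  Position 5: 'c' vs 'd' => differ
Total differences (Hamming distance): 3

3


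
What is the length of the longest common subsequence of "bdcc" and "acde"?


LCS of "bdcc" and "acde"
DP table:
           a    c    d    e
      0    0    0    0    0
  b   0    0    0    0    0
  d   0    0    0    1    1
  c   0    0    1    1    1
  c   0    0    1    1    1
LCS length = dp[4][4] = 1

1


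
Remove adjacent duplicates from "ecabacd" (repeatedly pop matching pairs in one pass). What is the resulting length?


Input: ecabacd
Stack-based adjacent duplicate removal:
  Read 'e': push. Stack: e
  Read 'c': push. Stack: ec
  Read 'a': push. Stack: eca
  Read 'b': push. Stack: ecab
  Read 'a': push. Stack: ecaba
  Read 'c': push. Stack: ecabac
  Read 'd': push. Stack: ecabacd
Final stack: "ecabacd" (length 7)

7


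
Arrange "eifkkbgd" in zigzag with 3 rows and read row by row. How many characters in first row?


Zigzag "eifkkbgd" into 3 rows:
Placing characters:
  'e' => row 0
  'i' => row 1
  'f' => row 2
  'k' => row 1
  'k' => row 0
  'b' => row 1
  'g' => row 2
  'd' => row 1
Rows:
  Row 0: "ek"
  Row 1: "ikbd"
  Row 2: "fg"
First row length: 2

2


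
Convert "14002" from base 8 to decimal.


Input: "14002" in base 8
Positional expansion:
  Digit '1' (value 1) x 8^4 = 4096
  Digit '4' (value 4) x 8^3 = 2048
  Digit '0' (value 0) x 8^2 = 0
  Digit '0' (value 0) x 8^1 = 0
  Digit '2' (value 2) x 8^0 = 2
Sum = 6146

6146


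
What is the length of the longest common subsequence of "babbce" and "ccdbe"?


LCS of "babbce" and "ccdbe"
DP table:
           c    c    d    b    e
      0    0    0    0    0    0
  b   0    0    0    0    1    1
  a   0    0    0    0    1    1
  b   0    0    0    0    1    1
  b   0    0    0    0    1    1
  c   0    1    1    1    1    1
  e   0    1    1    1    1    2
LCS length = dp[6][5] = 2

2


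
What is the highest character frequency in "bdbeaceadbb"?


Input: bdbeaceadbb
Character counts:
  'a': 2
  'b': 4
  'c': 1
  'd': 2
  'e': 2
Maximum frequency: 4

4


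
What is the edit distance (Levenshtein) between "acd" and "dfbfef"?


Computing edit distance: "acd" -> "dfbfef"
DP table:
           d    f    b    f    e    f
      0    1    2    3    4    5    6
  a   1    1    2    3    4    5    6
  c   2    2    2    3    4    5    6
  d   3    2    3    3    4    5    6
Edit distance = dp[3][6] = 6

6


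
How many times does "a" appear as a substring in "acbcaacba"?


Searching for "a" in "acbcaacba"
Scanning each position:
  Position 0: "a" => MATCH
  Position 1: "c" => no
  Position 2: "b" => no
  Position 3: "c" => no
  Position 4: "a" => MATCH
  Position 5: "a" => MATCH
  Position 6: "c" => no
  Position 7: "b" => no
  Position 8: "a" => MATCH
Total occurrences: 4

4


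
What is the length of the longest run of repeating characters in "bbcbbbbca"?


Input: "bbcbbbbca"
Scanning for longest run:
  Position 1 ('b'): continues run of 'b', length=2
  Position 2 ('c'): new char, reset run to 1
  Position 3 ('b'): new char, reset run to 1
  Position 4 ('b'): continues run of 'b', length=2
  Position 5 ('b'): continues run of 'b', length=3
  Position 6 ('b'): continues run of 'b', length=4
  Position 7 ('c'): new char, reset run to 1
  Position 8 ('a'): new char, reset run to 1
Longest run: 'b' with length 4

4


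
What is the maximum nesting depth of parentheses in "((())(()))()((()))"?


Input: "((())(()))()((()))"
Tracking depth:
  Position 0 '(': depth becomes 1
  Position 1 '(': depth becomes 2
  Position 2 '(': depth becomes 3
  Position 3 ')': depth becomes 2
  Position 4 ')': depth becomes 1
  Position 5 '(': depth becomes 2
  Position 6 '(': depth becomes 3
  Position 7 ')': depth becomes 2
  Position 8 ')': depth becomes 1
  Position 9 ')': depth becomes 0
  Position 10 '(': depth becomes 1
  Position 11 ')': depth becomes 0
  Position 12 '(': depth becomes 1
  Position 13 '(': depth becomes 2
  Position 14 '(': depth becomes 3
  Position 15 ')': depth becomes 2
  Position 16 ')': depth becomes 1
  Position 17 ')': depth becomes 0
Maximum depth reached: 3

3


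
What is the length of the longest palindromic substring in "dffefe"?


Input: "dffefe"
Checking substrings for palindromes:
  [2:5] "fef" (len 3) => palindrome
  [3:6] "efe" (len 3) => palindrome
  [1:3] "ff" (len 2) => palindrome
Longest palindromic substring: "fef" with length 3

3


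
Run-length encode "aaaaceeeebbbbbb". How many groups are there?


Input: aaaaceeeebbbbbb
Scanning for consecutive runs:
  Group 1: 'a' x 4 (positions 0-3)
  Group 2: 'c' x 1 (positions 4-4)
  Group 3: 'e' x 4 (positions 5-8)
  Group 4: 'b' x 6 (positions 9-14)
Total groups: 4

4


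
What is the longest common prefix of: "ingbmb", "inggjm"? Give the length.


Words: ingbmb, inggjm
  Position 0: all 'i' => match
  Position 1: all 'n' => match
  Position 2: all 'g' => match
  Position 3: ('b', 'g') => mismatch, stop
LCP = "ing" (length 3)

3


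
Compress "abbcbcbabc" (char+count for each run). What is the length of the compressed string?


Input: abbcbcbabc
Runs:
  'a' x 1 => "a1"
  'b' x 2 => "b2"
  'c' x 1 => "c1"
  'b' x 1 => "b1"
  'c' x 1 => "c1"
  'b' x 1 => "b1"
  'a' x 1 => "a1"
  'b' x 1 => "b1"
  'c' x 1 => "c1"
Compressed: "a1b2c1b1c1b1a1b1c1"
Compressed length: 18

18


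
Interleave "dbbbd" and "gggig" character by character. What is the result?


Interleaving "dbbbd" and "gggig":
  Position 0: 'd' from first, 'g' from second => "dg"
  Position 1: 'b' from first, 'g' from second => "bg"
  Position 2: 'b' from first, 'g' from second => "bg"
  Position 3: 'b' from first, 'i' from second => "bi"
  Position 4: 'd' from first, 'g' from second => "dg"
Result: dgbgbgbidg

dgbgbgbidg


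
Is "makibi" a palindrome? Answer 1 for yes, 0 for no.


Input: makibi
Reversed: ibikam
  Compare pos 0 ('m') with pos 5 ('i'): MISMATCH
  Compare pos 1 ('a') with pos 4 ('b'): MISMATCH
  Compare pos 2 ('k') with pos 3 ('i'): MISMATCH
Result: not a palindrome

0


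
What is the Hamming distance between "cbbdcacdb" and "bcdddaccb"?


Comparing "cbbdcacdb" and "bcdddaccb" position by position:
  Position 0: 'c' vs 'b' => differ
  Position 1: 'b' vs 'c' => differ
  Position 2: 'b' vs 'd' => differ
  Position 3: 'd' vs 'd' => same
  Position 4: 'c' vs 'd' => differ
  Position 5: 'a' vs 'a' => same
  Position 6: 'c' vs 'c' => same
  Position 7: 'd' vs 'c' => differ
  Position 8: 'b' vs 'b' => same
Total differences (Hamming distance): 5

5


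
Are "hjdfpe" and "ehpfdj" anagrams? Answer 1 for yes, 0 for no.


Strings: "hjdfpe", "ehpfdj"
Sorted first:  defhjp
Sorted second: defhjp
Sorted forms match => anagrams

1


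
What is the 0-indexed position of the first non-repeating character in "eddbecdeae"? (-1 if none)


Input: eddbecdeae
Character frequencies:
  'a': 1
  'b': 1
  'c': 1
  'd': 3
  'e': 4
Scanning left to right for freq == 1:
  Position 0 ('e'): freq=4, skip
  Position 1 ('d'): freq=3, skip
  Position 2 ('d'): freq=3, skip
  Position 3 ('b'): unique! => answer = 3

3


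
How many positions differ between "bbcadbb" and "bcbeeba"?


Comparing "bbcadbb" and "bcbeeba" position by position:
  Position 0: 'b' vs 'b' => same
  Position 1: 'b' vs 'c' => DIFFER
  Position 2: 'c' vs 'b' => DIFFER
  Position 3: 'a' vs 'e' => DIFFER
  Position 4: 'd' vs 'e' => DIFFER
  Position 5: 'b' vs 'b' => same
  Position 6: 'b' vs 'a' => DIFFER
Positions that differ: 5

5


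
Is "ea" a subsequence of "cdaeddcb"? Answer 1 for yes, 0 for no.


Check if "ea" is a subsequence of "cdaeddcb"
Greedy scan:
  Position 0 ('c'): no match needed
  Position 1 ('d'): no match needed
  Position 2 ('a'): no match needed
  Position 3 ('e'): matches sub[0] = 'e'
  Position 4 ('d'): no match needed
  Position 5 ('d'): no match needed
  Position 6 ('c'): no match needed
  Position 7 ('b'): no match needed
Only matched 1/2 characters => not a subsequence

0


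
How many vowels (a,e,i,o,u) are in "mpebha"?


Input: mpebha
Checking each character:
  'm' at position 0: consonant
  'p' at position 1: consonant
  'e' at position 2: vowel (running total: 1)
  'b' at position 3: consonant
  'h' at position 4: consonant
  'a' at position 5: vowel (running total: 2)
Total vowels: 2

2


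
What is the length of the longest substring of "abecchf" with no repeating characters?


Input: "abecchf"
Sliding window (track last position of each char):
  Position 0 ('a'): window [0,0] length 1 -- new best
  Position 1 ('b'): window [0,1] length 2 -- new best
  Position 2 ('e'): window [0,2] length 3 -- new best
  Position 3 ('c'): window [0,3] length 4 -- new best
  Position 4 ('c'): repeat (last at 3), move window start to 4
  Position 4 ('c'): window [4,4] length 1
  Position 5 ('h'): window [4,5] length 2
  Position 6 ('f'): window [4,6] length 3
Longest substring with no repeats: "abec" with length 4

4


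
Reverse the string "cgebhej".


Input: cgebhej
Reading characters right to left:
  Position 6: 'j'
  Position 5: 'e'
  Position 4: 'h'
  Position 3: 'b'
  Position 2: 'e'
  Position 1: 'g'
  Position 0: 'c'
Reversed: jehbegc

jehbegc


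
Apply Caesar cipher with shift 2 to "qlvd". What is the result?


Caesar cipher: shift "qlvd" by 2
  'q' (pos 16) + 2 = pos 18 = 's'
  'l' (pos 11) + 2 = pos 13 = 'n'
  'v' (pos 21) + 2 = pos 23 = 'x'
  'd' (pos 3) + 2 = pos 5 = 'f'
Result: snxf

snxf


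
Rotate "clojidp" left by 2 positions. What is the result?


Input: "clojidp", rotate left by 2
First 2 characters: "cl"
Remaining characters: "ojidp"
Concatenate remaining + first: "ojidp" + "cl" = "ojidpcl"

ojidpcl


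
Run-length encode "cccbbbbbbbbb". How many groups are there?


Input: cccbbbbbbbbb
Scanning for consecutive runs:
  Group 1: 'c' x 3 (positions 0-2)
  Group 2: 'b' x 9 (positions 3-11)
Total groups: 2

2


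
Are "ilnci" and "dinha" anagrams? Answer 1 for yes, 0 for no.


Strings: "ilnci", "dinha"
Sorted first:  ciiln
Sorted second: adhin
Differ at position 0: 'c' vs 'a' => not anagrams

0


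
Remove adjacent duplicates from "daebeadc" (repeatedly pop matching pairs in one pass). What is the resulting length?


Input: daebeadc
Stack-based adjacent duplicate removal:
  Read 'd': push. Stack: d
  Read 'a': push. Stack: da
  Read 'e': push. Stack: dae
  Read 'b': push. Stack: daeb
  Read 'e': push. Stack: daebe
  Read 'a': push. Stack: daebea
  Read 'd': push. Stack: daebead
  Read 'c': push. Stack: daebeadc
Final stack: "daebeadc" (length 8)

8


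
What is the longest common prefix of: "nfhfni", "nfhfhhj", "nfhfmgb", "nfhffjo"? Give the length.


Words: nfhfni, nfhfhhj, nfhfmgb, nfhffjo
  Position 0: all 'n' => match
  Position 1: all 'f' => match
  Position 2: all 'h' => match
  Position 3: all 'f' => match
  Position 4: ('n', 'h', 'm', 'f') => mismatch, stop
LCP = "nfhf" (length 4)

4


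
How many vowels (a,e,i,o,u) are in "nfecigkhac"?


Input: nfecigkhac
Checking each character:
  'n' at position 0: consonant
  'f' at position 1: consonant
  'e' at position 2: vowel (running total: 1)
  'c' at position 3: consonant
  'i' at position 4: vowel (running total: 2)
  'g' at position 5: consonant
  'k' at position 6: consonant
  'h' at position 7: consonant
  'a' at position 8: vowel (running total: 3)
  'c' at position 9: consonant
Total vowels: 3

3


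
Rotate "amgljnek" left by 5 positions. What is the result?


Input: "amgljnek", rotate left by 5
First 5 characters: "amglj"
Remaining characters: "nek"
Concatenate remaining + first: "nek" + "amglj" = "nekamglj"

nekamglj


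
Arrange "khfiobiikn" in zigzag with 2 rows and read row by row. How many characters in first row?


Zigzag "khfiobiikn" into 2 rows:
Placing characters:
  'k' => row 0
  'h' => row 1
  'f' => row 0
  'i' => row 1
  'o' => row 0
  'b' => row 1
  'i' => row 0
  'i' => row 1
  'k' => row 0
  'n' => row 1
Rows:
  Row 0: "kfoik"
  Row 1: "hibin"
First row length: 5

5


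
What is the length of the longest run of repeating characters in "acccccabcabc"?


Input: "acccccabcabc"
Scanning for longest run:
  Position 1 ('c'): new char, reset run to 1
  Position 2 ('c'): continues run of 'c', length=2
  Position 3 ('c'): continues run of 'c', length=3
  Position 4 ('c'): continues run of 'c', length=4
  Position 5 ('c'): continues run of 'c', length=5
  Position 6 ('a'): new char, reset run to 1
  Position 7 ('b'): new char, reset run to 1
  Position 8 ('c'): new char, reset run to 1
  Position 9 ('a'): new char, reset run to 1
  Position 10 ('b'): new char, reset run to 1
  Position 11 ('c'): new char, reset run to 1
Longest run: 'c' with length 5

5


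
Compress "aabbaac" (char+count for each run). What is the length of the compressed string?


Input: aabbaac
Runs:
  'a' x 2 => "a2"
  'b' x 2 => "b2"
  'a' x 2 => "a2"
  'c' x 1 => "c1"
Compressed: "a2b2a2c1"
Compressed length: 8

8


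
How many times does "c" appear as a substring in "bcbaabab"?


Searching for "c" in "bcbaabab"
Scanning each position:
  Position 0: "b" => no
  Position 1: "c" => MATCH
  Position 2: "b" => no
  Position 3: "a" => no
  Position 4: "a" => no
  Position 5: "b" => no
  Position 6: "a" => no
  Position 7: "b" => no
Total occurrences: 1

1


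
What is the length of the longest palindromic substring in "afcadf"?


Input: "afcadf"
Checking substrings for palindromes:
  No multi-char palindromic substrings found
Longest palindromic substring: "a" with length 1

1


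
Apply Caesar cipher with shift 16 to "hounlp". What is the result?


Caesar cipher: shift "hounlp" by 16
  'h' (pos 7) + 16 = pos 23 = 'x'
  'o' (pos 14) + 16 = pos 4 = 'e'
  'u' (pos 20) + 16 = pos 10 = 'k'
  'n' (pos 13) + 16 = pos 3 = 'd'
  'l' (pos 11) + 16 = pos 1 = 'b'
  'p' (pos 15) + 16 = pos 5 = 'f'
Result: xekdbf

xekdbf


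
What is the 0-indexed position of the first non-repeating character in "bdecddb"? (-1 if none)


Input: bdecddb
Character frequencies:
  'b': 2
  'c': 1
  'd': 3
  'e': 1
Scanning left to right for freq == 1:
  Position 0 ('b'): freq=2, skip
  Position 1 ('d'): freq=3, skip
  Position 2 ('e'): unique! => answer = 2

2


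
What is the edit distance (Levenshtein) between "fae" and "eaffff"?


Computing edit distance: "fae" -> "eaffff"
DP table:
           e    a    f    f    f    f
      0    1    2    3    4    5    6
  f   1    1    2    2    3    4    5
  a   2    2    1    2    3    4    5
  e   3    2    2    2    3    4    5
Edit distance = dp[3][6] = 5

5


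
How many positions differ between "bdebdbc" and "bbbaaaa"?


Comparing "bdebdbc" and "bbbaaaa" position by position:
  Position 0: 'b' vs 'b' => same
  Position 1: 'd' vs 'b' => DIFFER
  Position 2: 'e' vs 'b' => DIFFER
  Position 3: 'b' vs 'a' => DIFFER
  Position 4: 'd' vs 'a' => DIFFER
  Position 5: 'b' vs 'a' => DIFFER
  Position 6: 'c' vs 'a' => DIFFER
Positions that differ: 6

6


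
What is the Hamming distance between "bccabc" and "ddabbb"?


Comparing "bccabc" and "ddabbb" position by position:
  Position 0: 'b' vs 'd' => differ
  Position 1: 'c' vs 'd' => differ
  Position 2: 'c' vs 'a' => differ
  Position 3: 'a' vs 'b' => differ
  Position 4: 'b' vs 'b' => same
  Position 5: 'c' vs 'b' => differ
Total differences (Hamming distance): 5

5


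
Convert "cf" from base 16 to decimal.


Input: "cf" in base 16
Positional expansion:
  Digit 'c' (value 12) x 16^1 = 192
  Digit 'f' (value 15) x 16^0 = 15
Sum = 207

207


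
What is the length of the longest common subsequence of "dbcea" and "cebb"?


LCS of "dbcea" and "cebb"
DP table:
           c    e    b    b
      0    0    0    0    0
  d   0    0    0    0    0
  b   0    0    0    1    1
  c   0    1    1    1    1
  e   0    1    2    2    2
  a   0    1    2    2    2
LCS length = dp[5][4] = 2

2
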